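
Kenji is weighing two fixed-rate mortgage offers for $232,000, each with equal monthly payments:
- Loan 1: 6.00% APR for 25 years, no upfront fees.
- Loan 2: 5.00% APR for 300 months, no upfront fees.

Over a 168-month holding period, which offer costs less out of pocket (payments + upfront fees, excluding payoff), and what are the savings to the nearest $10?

Loan 2 by $23,270

Loan 1: at 6.00% the monthly rate is 0.0050000, so the payment is 232,000 × 0.0050000 / (1 − 1.0050000^−300) = $1,494.78.
Loan 2: monthly rate = 5%/12 = 0.0041667; payment = 232,000 × 0.0041667 / (1 − (1+0.0041667)^−300) = $1,356.25.
Over 168 months: Loan 1 costs 168 × $1,494.78 = $251,123.04; Loan 2 costs 168 × $1,356.25 = $227,850.00.
Loan 2 is cheaper by $251,123.04 − $227,850.00 = $23,273.04.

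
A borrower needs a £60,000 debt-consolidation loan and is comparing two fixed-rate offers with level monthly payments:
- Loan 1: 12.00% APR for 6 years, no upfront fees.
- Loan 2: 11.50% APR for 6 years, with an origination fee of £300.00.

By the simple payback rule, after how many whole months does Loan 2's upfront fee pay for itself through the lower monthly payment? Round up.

20 months

Loan 1: at 12.00% the monthly rate is 0.0100000, so the payment is 60,000 × 0.0100000 / (1 − 1.0100000^−72) = £1,173.01.
Loan 2: monthly rate = 11.5%/12 = 0.0095833; payment = 60,000 × 0.0095833 / (1 − (1+0.0095833)^−72) = £1,157.47.
Monthly savings = £1,173.01 − £1,157.47 = £15.54.
Break-even = £300.00 / £15.54 = 19.31 → 20 months.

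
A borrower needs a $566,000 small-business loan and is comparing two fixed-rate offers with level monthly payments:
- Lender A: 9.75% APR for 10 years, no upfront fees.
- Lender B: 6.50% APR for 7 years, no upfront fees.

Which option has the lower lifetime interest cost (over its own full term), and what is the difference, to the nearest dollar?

Lender A: at 9.75% the monthly rate is 0.0081250, so the payment is 566,000 × 0.0081250 / (1 − 1.0081250^−120) = $7,401.60.
Total interest on Lender A = 120 × $7,401.60 − $566,000 = $322,192.00.
Lender B: at 6.50% the monthly rate is 0.0054167, so the payment is 566,000 × 0.0054167 / (1 − 1.0054167^−84) = $8,404.78.
Total interest on Lender B = 84 × $8,404.78 − $566,000 = $140,001.52.
Lender B is lower by $182,190.48.

Lender B by $182,190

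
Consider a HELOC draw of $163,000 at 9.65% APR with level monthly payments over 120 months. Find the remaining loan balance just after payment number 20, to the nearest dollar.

With monthly rate i = 9.65%/12 = 0.0080417, the balance after k of n payments is P · [(1+i)^n − (1+i)^k] / [(1+i)^n − 1].
(1+0.0080417)^120 = 2.61467700 and (1+0.0080417)^20 = 1.17373397, so the balance is 163,000 × (2.61467700 − 1.17373397) / (2.61467700 − 1) = $145,461.73.

$145,462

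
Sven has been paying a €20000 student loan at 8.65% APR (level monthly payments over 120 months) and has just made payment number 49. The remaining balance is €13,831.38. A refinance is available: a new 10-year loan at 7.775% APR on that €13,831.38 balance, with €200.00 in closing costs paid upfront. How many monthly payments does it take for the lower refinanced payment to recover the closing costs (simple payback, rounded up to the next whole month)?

3 months

Current payment = 20,000 × 8.65%/12 / (1 − (1+0.0072083)^−120) = €249.58.
Refinanced payment = 13,831.38 × 0.0064792 / (1 − (1+0.0064792)^−120) = €166.17.
Monthly savings = €249.58 − €166.17 = €83.41.
Break-even = €200.00 / €83.41 = 2.40 → 3 months.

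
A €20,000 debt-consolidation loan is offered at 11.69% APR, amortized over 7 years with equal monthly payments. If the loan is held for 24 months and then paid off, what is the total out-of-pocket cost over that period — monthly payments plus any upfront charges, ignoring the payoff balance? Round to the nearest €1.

At 11.69% the monthly rate is 0.0097417, so the payment is 20,000 × 0.0097417 / (1 − 1.0097417^−84) = €349.75.
Total outlay = 24 × €349.75 = €8,394.00.

€8,394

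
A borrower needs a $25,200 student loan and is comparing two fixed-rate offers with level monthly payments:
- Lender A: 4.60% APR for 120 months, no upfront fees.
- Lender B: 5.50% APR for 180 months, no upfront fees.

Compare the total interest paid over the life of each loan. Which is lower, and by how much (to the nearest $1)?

Lender A: at 4.60% the monthly rate is 0.0038333, so the payment is 25,200 × 0.0038333 / (1 − 1.0038333^−120) = $262.39.
Total interest on Lender A = 120 × $262.39 − $25,200 = $6,286.80.
Lender B: at 5.50% the monthly rate is 0.0045833, so the payment is 25,200 × 0.0045833 / (1 − 1.0045833^−180) = $205.91.
Total interest on Lender B = 180 × $205.91 − $25,200 = $11,863.80.
Lender A is lower by $5,577.00.

Lender A by $5,577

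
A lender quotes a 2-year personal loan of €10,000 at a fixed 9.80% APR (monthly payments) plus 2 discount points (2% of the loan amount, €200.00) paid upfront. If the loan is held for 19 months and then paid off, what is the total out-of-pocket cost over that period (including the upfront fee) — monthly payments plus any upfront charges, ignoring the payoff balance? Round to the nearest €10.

Monthly rate = 9.8%/12 = 0.0081667; payment = 10,000 × 0.0081667 / (1 − (1+0.0081667)^−24) = €460.53.
Total outlay = 19 × €460.53 + €200.00 = €8,950.07.

€8,950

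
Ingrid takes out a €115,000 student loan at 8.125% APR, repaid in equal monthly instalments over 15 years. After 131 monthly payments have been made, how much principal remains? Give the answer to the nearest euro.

With monthly rate i = 8.125%/12 = 0.0067708, the balance after k of n payments is P · [(1+i)^n − (1+i)^k] / [(1+i)^n − 1].
(1+0.0067708)^180 = 3.36908958 and (1+0.0067708)^131 = 2.42053807, so the balance is 115,000 × (3.36908958 − 2.42053807) / (3.36908958 − 1) = €46,044.45.

€46,044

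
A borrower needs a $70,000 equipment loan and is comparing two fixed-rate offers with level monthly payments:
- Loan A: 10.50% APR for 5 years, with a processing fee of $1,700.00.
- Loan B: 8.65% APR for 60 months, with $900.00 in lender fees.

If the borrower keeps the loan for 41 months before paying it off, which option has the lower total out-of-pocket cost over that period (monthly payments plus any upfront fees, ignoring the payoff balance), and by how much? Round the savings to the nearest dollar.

Loan B by $3,397

Loan A: monthly rate = 10.5%/12 = 0.0087500; payment = 70,000 × 0.0087500 / (1 − (1+0.0087500)^−60) = $1,504.57.
Loan B: at 8.65% the monthly rate is 0.0072083, so the payment is 70,000 × 0.0072083 / (1 − 1.0072083^−60) = $1,441.22.
Over 41 months: Loan A costs 41 × $1,504.57 + $1,700.00 = $63,387.37; Loan B costs 41 × $1,441.22 + $900.00 = $59,990.02.
Loan B is cheaper by $63,387.37 − $59,990.02 = $3,397.35.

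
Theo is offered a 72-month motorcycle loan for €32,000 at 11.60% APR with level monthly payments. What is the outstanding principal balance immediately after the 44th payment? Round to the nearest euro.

With monthly rate i = 11.6%/12 = 0.0096667, the balance after k of n payments is P · [(1+i)^n − (1+i)^k] / [(1+i)^n − 1].
(1+0.0096667)^72 = 1.99902092 and (1+0.0096667)^44 = 1.52697814, so the balance is 32,000 × (1.99902092 − 1.52697814) / (1.99902092 − 1) = €15,120.17.

€15,120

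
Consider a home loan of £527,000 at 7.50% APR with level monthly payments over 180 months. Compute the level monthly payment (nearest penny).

£4,885.36

Monthly rate = 7.5%/12 = 0.0062500; payment = 527,000 × 0.0062500 / (1 − (1+0.0062500)^−180) = £4,885.36.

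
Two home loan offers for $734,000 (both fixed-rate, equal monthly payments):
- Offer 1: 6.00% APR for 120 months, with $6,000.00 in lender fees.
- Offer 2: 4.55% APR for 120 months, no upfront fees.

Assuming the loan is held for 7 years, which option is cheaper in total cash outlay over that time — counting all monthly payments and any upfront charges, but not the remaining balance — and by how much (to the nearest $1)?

Offer 2 by $50,028

Offer 1: at 6.00% the monthly rate is 0.0050000, so the payment is 734,000 × 0.0050000 / (1 − 1.0050000^−120) = $8,148.90.
Offer 2: at 4.55% the monthly rate is 0.0037917, so the payment is 734,000 × 0.0037917 / (1 − 1.0037917^−120) = $7,624.76.
Over 84 months: Offer 1 costs 84 × $8,148.90 + $6,000.00 = $690,507.60; Offer 2 costs 84 × $7,624.76 = $640,479.84.
Offer 2 is cheaper by $690,507.60 − $640,479.84 = $50,027.76.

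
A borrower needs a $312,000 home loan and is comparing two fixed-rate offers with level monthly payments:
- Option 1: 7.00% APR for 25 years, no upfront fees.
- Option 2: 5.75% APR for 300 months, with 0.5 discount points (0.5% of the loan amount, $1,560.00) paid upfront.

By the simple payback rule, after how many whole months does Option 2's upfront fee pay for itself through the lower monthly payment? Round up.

Option 1: at 7.00% the monthly rate is 0.0058333, so the payment is 312,000 × 0.0058333 / (1 − 1.0058333^−300) = $2,205.15.
Option 2: at 5.75% the monthly rate is 0.0047917, so the payment is 312,000 × 0.0047917 / (1 − 1.0047917^−300) = $1,962.81.
Monthly savings = $2,205.15 − $1,962.81 = $242.34.
Break-even = $1,560.00 / $242.34 = 6.44 → 7 months.

7 months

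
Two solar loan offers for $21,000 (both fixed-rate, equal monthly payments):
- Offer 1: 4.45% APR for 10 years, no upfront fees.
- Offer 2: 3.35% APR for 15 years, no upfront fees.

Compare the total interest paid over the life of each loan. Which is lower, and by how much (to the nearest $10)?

Offer 1 by $690

Offer 1: at 4.45% the monthly rate is 0.0037083, so the payment is 21,000 × 0.0037083 / (1 − 1.0037083^−120) = $217.13.
Total interest on Offer 1 = 120 × $217.13 − $21,000 = $5,055.60.
Offer 2: at 3.35% the monthly rate is 0.0027917, so the payment is 21,000 × 0.0027917 / (1 − 1.0027917^−180) = $148.58.
Total interest on Offer 2 = 180 × $148.58 − $21,000 = $5,744.40.
Offer 1 is lower by $688.80.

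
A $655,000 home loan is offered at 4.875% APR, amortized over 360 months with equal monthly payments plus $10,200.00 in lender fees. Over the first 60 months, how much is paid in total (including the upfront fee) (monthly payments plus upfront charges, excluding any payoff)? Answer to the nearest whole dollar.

At 4.875% the monthly rate is 0.0040625, so the payment is 655,000 × 0.0040625 / (1 − 1.0040625^−360) = $3,466.31.
Total outlay = 60 × $3,466.31 + $10,200.00 = $218,178.60.

$218,179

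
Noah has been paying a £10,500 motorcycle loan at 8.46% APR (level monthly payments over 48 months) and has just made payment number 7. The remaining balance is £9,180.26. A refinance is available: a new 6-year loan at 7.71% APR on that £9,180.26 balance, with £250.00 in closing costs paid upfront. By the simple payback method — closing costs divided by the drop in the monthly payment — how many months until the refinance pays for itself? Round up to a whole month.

3 months

Current payment = 10,500 × 8.46%/12 / (1 − (1+0.0070500)^−48) = £258.61.
Refinanced payment = 9,180.26 × 0.0064250 / (1 − (1+0.0064250)^−72) = £159.66.
Monthly savings = £258.61 − £159.66 = £98.95.
Break-even = £250.00 / £98.95 = 2.53 → 3 months.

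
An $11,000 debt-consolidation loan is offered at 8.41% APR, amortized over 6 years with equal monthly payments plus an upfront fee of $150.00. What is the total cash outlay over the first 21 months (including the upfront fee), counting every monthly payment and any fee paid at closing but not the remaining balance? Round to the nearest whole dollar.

At 8.41% the monthly rate is 0.0070083, so the payment is 11,000 × 0.0070083 / (1 − 1.0070083^−72) = $195.08.
Total outlay = 21 × $195.08 + $150.00 = $4,246.68.

$4,247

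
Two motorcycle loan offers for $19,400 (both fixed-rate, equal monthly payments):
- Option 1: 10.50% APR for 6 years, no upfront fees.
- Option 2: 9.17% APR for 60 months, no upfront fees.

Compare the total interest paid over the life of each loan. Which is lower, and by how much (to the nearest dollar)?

Option 1: monthly rate = 10.5%/12 = 0.0087500; payment = 19,400 × 0.0087500 / (1 − (1+0.0087500)^−72) = $364.31.
Total interest on Option 1 = 72 × $364.31 − $19,400 = $6,830.32.
Option 2: at 9.17% the monthly rate is 0.0076417, so the payment is 19,400 × 0.0076417 / (1 − 1.0076417^−60) = $404.31.
Total interest on Option 2 = 60 × $404.31 − $19,400 = $4,858.60.
Option 2 is lower by $1,971.72.

Option 2 by $1,972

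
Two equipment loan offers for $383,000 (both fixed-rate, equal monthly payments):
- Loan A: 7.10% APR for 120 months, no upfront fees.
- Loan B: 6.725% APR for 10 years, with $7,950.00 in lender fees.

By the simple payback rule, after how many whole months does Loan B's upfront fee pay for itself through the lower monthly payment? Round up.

108 months

Loan A: at 7.10% the monthly rate is 0.0059167, so the payment is 383,000 × 0.0059167 / (1 − 1.0059167^−120) = $4,466.72.
Loan B: monthly rate = 6.725%/12 = 0.0056042; payment = 383,000 × 0.0056042 / (1 − (1+0.0056042)^−120) = $4,392.86.
Monthly savings = $4,466.72 − $4,392.86 = $73.86.
Break-even = $7,950.00 / $73.86 = 107.64 → 108 months.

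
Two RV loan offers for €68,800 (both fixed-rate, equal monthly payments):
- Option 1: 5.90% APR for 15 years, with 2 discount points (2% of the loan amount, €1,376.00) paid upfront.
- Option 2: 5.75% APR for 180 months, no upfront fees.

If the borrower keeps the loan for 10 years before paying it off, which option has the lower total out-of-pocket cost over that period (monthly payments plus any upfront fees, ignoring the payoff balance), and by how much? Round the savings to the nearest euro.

Option 2 by €2,041

Option 1: at 5.90% the monthly rate is 0.0049167, so the payment is 68,800 × 0.0049167 / (1 − 1.0049167^−180) = €576.86.
Option 2: at 5.75% the monthly rate is 0.0047917, so the payment is 68,800 × 0.0047917 / (1 − 1.0047917^−180) = €571.32.
Over 120 months: Option 1 costs 120 × €576.86 + €1,376.00 = €70,599.20; Option 2 costs 120 × €571.32 = €68,558.40.
Option 2 is cheaper by €70,599.20 − €68,558.40 = €2,040.80.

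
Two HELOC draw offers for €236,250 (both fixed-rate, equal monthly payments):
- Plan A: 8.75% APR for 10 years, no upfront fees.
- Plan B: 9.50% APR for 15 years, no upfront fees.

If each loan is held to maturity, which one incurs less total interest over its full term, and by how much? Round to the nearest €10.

Plan A: monthly rate = 8.75%/12 = 0.0072917; payment = 236,250 × 0.0072917 / (1 − (1+0.0072917)^−120) = €2,960.84.
Total interest on Plan A = 120 × €2,960.84 − €236,250 = €119,050.80.
Plan B: at 9.50% the monthly rate is 0.0079167, so the payment is 236,250 × 0.0079167 / (1 − 1.0079167^−180) = €2,466.98.
Total interest on Plan B = 180 × €2,466.98 − €236,250 = €207,806.40.
Plan A is lower by €88,755.60.

Plan A by €88,760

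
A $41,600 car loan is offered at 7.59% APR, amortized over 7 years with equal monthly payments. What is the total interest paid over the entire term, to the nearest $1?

Monthly rate = 7.59%/12 = 0.0063250; payment = 41,600 × 0.0063250 / (1 − (1+0.0063250)^−84) = $639.92.
Total paid = 84 × $639.92 = $53,753.28; interest = $53,753.28 − $41,600 = $12,153.28.

$12,153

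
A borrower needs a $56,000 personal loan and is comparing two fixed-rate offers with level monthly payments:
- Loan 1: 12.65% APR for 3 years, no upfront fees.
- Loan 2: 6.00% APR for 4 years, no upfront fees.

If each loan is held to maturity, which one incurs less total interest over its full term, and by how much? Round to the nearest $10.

Loan 1: at 12.65% the monthly rate is 0.0105417, so the payment is 56,000 × 0.0105417 / (1 − 1.0105417^−36) = $1,877.43.
Total interest on Loan 1 = 36 × $1,877.43 − $56,000 = $11,587.48.
Loan 2: at 6.00% the monthly rate is 0.0050000, so the payment is 56,000 × 0.0050000 / (1 − 1.0050000^−48) = $1,315.16.
Total interest on Loan 2 = 48 × $1,315.16 − $56,000 = $7,127.68.
Loan 2 is lower by $4,459.80.

Loan 2 by $4,460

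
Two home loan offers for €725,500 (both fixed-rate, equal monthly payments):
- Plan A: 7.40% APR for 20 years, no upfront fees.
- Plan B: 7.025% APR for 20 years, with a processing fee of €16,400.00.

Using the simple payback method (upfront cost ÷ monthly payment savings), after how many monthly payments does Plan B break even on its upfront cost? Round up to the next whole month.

100 months

Plan A: at 7.40% the monthly rate is 0.0061667, so the payment is 725,500 × 0.0061667 / (1 − 1.0061667^−240) = €5,800.30.
Plan B: monthly rate = 7.025%/12 = 0.0058542; payment = 725,500 × 0.0058542 / (1 − (1+0.0058542)^−240) = €5,635.69.
Monthly savings = €5,800.30 − €5,635.69 = €164.61.
Break-even = €16,400.00 / €164.61 = 99.63 → 100 months.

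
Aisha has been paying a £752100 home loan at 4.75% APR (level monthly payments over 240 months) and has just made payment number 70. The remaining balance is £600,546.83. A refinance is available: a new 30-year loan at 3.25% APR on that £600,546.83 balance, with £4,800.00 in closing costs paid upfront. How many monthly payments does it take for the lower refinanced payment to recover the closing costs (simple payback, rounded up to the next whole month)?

Current payment = 752,100 × 4.75%/12 / (1 − (1+0.0039583)^−240) = £4,860.25.
Refinanced payment = 600,546.83 × 0.0027083 / (1 − (1+0.0027083)^−360) = £2,613.62.
Monthly savings = £4,860.25 − £2,613.62 = £2,246.63.
Break-even = £4,800.00 / £2,246.63 = 2.14 → 3 months.

3 months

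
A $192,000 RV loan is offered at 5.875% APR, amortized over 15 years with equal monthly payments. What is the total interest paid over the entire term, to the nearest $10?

At 5.875% the monthly rate is 0.0048958, so the payment is 192,000 × 0.0048958 / (1 − 1.0048958^−180) = $1,607.27.
Total paid = 180 × $1,607.27 = $289,308.60; interest = $289,308.60 − $192,000 = $97,308.60.

$97,310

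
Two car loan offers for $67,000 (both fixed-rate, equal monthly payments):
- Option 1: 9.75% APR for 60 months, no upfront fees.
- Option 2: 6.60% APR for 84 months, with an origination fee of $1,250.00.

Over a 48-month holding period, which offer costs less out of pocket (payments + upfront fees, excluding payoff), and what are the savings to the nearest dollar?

Option 1: at 9.75% the monthly rate is 0.0081250, so the payment is 67,000 × 0.0081250 / (1 − 1.0081250^−60) = $1,415.32.
Option 2: at 6.60% the monthly rate is 0.0055000, so the payment is 67,000 × 0.0055000 / (1 − 1.0055000^−84) = $998.16.
Over 48 months: Option 1 costs 48 × $1,415.32 = $67,935.36; Option 2 costs 48 × $998.16 + $1,250.00 = $49,161.68.
Option 2 is cheaper by $67,935.36 − $49,161.68 = $18,773.68.

Option 2 by $18,774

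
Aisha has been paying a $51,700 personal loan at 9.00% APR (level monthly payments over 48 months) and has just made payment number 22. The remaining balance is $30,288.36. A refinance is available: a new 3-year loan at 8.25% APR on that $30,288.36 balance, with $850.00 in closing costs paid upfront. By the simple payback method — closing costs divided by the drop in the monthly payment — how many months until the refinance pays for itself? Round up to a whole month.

Current payment = 51,700 × 9%/12 / (1 − (1+0.0075000)^−48) = $1,286.56.
Refinanced payment = 30,288.36 × 0.0068750 / (1 − (1+0.0068750)^−36) = $952.62.
Monthly savings = $1,286.56 − $952.62 = $333.94.
Break-even = $850.00 / $333.94 = 2.55 → 3 months.

3 months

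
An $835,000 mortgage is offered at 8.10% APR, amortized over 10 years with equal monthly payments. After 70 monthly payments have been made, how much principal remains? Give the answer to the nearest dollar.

With monthly rate i = 8.1%/12 = 0.0067500, the balance after k of n payments is P · [(1+i)^n − (1+i)^k] / [(1+i)^n − 1].
(1+0.0067500)^120 = 2.24179860 and (1+0.0067500)^70 = 1.60145478, so the balance is 835,000 × (2.24179860 − 1.60145478) / (2.24179860 − 1) = $430,574.73.

$430,575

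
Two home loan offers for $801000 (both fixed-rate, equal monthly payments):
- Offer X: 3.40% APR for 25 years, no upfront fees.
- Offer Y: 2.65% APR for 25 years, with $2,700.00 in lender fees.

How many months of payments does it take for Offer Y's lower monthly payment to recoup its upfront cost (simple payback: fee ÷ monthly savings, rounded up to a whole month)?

Offer X: monthly rate = 3.4%/12 = 0.0028333; payment = 801,000 × 0.0028333 / (1 − (1+0.0028333)^−300) = $3,967.16.
Offer Y: monthly rate = 2.65%/12 = 0.0022083; payment = 801,000 × 0.0022083 / (1 − (1+0.0022083)^−300) = $3,654.23.
Monthly savings = $3,967.16 − $3,654.23 = $312.93.
Break-even = $2,700.00 / $312.93 = 8.63 → 9 months.

9 months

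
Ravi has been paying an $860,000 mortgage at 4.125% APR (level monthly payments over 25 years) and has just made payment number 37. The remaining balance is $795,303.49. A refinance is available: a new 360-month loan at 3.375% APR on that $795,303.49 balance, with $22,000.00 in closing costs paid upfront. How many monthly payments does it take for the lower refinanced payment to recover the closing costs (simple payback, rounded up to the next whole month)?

21 months

Current payment = 860,000 × 4.125%/12 / (1 − (1+0.0034375)^−300) = $4,598.96.
Refinanced payment = 795,303.49 × 0.0028125 / (1 − (1+0.0028125)^−360) = $3,516.01.
Monthly savings = $4,598.96 − $3,516.01 = $1,082.95.
Break-even = $22,000.00 / $1,082.95 = 20.31 → 21 months.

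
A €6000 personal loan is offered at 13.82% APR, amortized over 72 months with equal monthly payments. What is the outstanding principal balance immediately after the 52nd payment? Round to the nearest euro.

€2,187

With monthly rate i = 13.82%/12 = 0.0115167, the balance after k of n payments is P · [(1+i)^n − (1+i)^k] / [(1+i)^n − 1].
(1+0.0115167)^72 = 2.28065239 and (1+0.0115167)^52 = 1.81383691, so the balance is 6,000 × (2.28065239 − 1.81383691) / (2.28065239 − 1) = €2,187.08.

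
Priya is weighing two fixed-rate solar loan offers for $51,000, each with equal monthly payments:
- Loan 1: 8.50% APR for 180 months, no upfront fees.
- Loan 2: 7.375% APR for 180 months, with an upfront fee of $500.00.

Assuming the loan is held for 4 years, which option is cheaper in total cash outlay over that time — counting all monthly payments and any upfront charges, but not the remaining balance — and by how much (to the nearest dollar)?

Loan 2 by $1,087

Loan 1: at 8.50% the monthly rate is 0.0070833, so the payment is 51,000 × 0.0070833 / (1 − 1.0070833^−180) = $502.22.
Loan 2: at 7.375% the monthly rate is 0.0061458, so the payment is 51,000 × 0.0061458 / (1 − 1.0061458^−180) = $469.16.
Over 48 months: Loan 1 costs 48 × $502.22 = $24,106.56; Loan 2 costs 48 × $469.16 + $500.00 = $23,019.68.
Loan 2 is cheaper by $24,106.56 − $23,019.68 = $1,086.88.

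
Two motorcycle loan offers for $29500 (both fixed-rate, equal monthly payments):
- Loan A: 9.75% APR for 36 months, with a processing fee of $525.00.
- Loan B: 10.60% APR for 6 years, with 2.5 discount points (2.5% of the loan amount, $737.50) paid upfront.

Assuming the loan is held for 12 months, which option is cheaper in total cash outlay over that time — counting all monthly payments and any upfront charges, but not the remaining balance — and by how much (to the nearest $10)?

Loan A: at 9.75% the monthly rate is 0.0081250, so the payment is 29,500 × 0.0081250 / (1 − 1.0081250^−36) = $948.42.
Loan B: monthly rate = 10.6%/12 = 0.0088333; payment = 29,500 × 0.0088333 / (1 − (1+0.0088333)^−72) = $555.48.
Over 12 months: Loan A costs 12 × $948.42 + $525.00 = $11,906.04; Loan B costs 12 × $555.48 + $737.50 = $7,403.26.
Loan B is cheaper by $11,906.04 − $7,403.26 = $4,502.78.

Loan B by $4,500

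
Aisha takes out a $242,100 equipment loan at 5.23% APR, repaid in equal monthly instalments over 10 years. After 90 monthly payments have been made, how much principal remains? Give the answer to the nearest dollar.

$72,831

With monthly rate i = 5.23%/12 = 0.0043583, the balance after k of n payments is P · [(1+i)^n − (1+i)^k] / [(1+i)^n − 1].
(1+0.0043583)^120 = 1.68516519 and (1+0.0043583)^90 = 1.47904661, so the balance is 242,100 × (1.68516519 − 1.47904661) / (1.68516519 − 1) = $72,831.06.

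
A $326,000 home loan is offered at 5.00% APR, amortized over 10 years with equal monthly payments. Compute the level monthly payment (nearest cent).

At 5.00% the monthly rate is 0.0041667, so the payment is 326,000 × 0.0041667 / (1 − 1.0041667^−120) = $3,457.74.

$3,457.74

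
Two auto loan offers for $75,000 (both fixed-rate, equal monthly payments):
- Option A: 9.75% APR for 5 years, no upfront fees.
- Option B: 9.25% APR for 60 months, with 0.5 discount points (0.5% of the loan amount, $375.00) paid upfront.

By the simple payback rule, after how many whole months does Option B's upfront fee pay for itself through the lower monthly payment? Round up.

21 months

Option A: at 9.75% the monthly rate is 0.0081250, so the payment is 75,000 × 0.0081250 / (1 − 1.0081250^−60) = $1,584.32.
Option B: at 9.25% the monthly rate is 0.0077083, so the payment is 75,000 × 0.0077083 / (1 − 1.0077083^−60) = $1,565.99.
Monthly savings = $1,584.32 − $1,565.99 = $18.33.
Break-even = $375.00 / $18.33 = 20.46 → 21 months.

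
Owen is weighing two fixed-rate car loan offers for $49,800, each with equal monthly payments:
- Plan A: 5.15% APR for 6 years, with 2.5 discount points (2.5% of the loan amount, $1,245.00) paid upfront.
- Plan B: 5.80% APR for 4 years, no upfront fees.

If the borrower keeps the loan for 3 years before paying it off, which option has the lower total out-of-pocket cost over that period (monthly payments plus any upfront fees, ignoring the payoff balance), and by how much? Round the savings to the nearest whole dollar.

Plan A by $11,697

Plan A: at 5.15% the monthly rate is 0.0042917, so the payment is 49,800 × 0.0042917 / (1 − 1.0042917^−72) = $805.50.
Plan B: monthly rate = 5.8%/12 = 0.0048333; payment = 49,800 × 0.0048333 / (1 − (1+0.0048333)^−48) = $1,164.99.
Over 36 months: Plan A costs 36 × $805.50 + $1,245.00 = $30,243.00; Plan B costs 36 × $1,164.99 = $41,939.64.
Plan A is cheaper by $41,939.64 − $30,243.00 = $11,696.64.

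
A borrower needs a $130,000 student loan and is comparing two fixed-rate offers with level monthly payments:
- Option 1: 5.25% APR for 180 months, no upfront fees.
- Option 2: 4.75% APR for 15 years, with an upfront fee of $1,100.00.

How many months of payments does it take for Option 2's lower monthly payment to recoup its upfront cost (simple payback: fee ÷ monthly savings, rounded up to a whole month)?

33 months

Option 1: monthly rate = 5.25%/12 = 0.0043750; payment = 130,000 × 0.0043750 / (1 − (1+0.0043750)^−180) = $1,045.04.
Option 2: monthly rate = 4.75%/12 = 0.0039583; payment = 130,000 × 0.0039583 / (1 − (1+0.0039583)^−180) = $1,011.18.
Monthly savings = $1,045.04 − $1,011.18 = $33.86.
Break-even = $1,100.00 / $33.86 = 32.49 → 33 months.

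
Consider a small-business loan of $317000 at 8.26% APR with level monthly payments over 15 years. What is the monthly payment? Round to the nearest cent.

At 8.26% the monthly rate is 0.0068833, so the payment is 317,000 × 0.0068833 / (1 − 1.0068833^−180) = $3,077.19.

$3,077.19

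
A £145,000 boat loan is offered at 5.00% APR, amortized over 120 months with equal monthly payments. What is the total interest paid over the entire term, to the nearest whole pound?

Monthly rate = 5%/12 = 0.0041667; payment = 145,000 × 0.0041667 / (1 − (1+0.0041667)^−120) = £1,537.95.
Total paid = 120 × £1,537.95 = £184,554.00; interest = £184,554.00 − £145,000 = £39,554.00.

£39,554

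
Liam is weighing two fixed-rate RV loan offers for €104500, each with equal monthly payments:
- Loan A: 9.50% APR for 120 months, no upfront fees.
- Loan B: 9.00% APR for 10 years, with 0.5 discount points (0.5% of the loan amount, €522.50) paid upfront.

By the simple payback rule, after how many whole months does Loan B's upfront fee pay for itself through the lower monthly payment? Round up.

Loan A: at 9.50% the monthly rate is 0.0079167, so the payment is 104,500 × 0.0079167 / (1 − 1.0079167^−120) = €1,352.20.
Loan B: monthly rate = 9%/12 = 0.0075000; payment = 104,500 × 0.0075000 / (1 − (1+0.0075000)^−120) = €1,323.76.
Monthly savings = €1,352.20 − €1,323.76 = €28.44.
Break-even = €522.50 / €28.44 = 18.37 → 19 months.

19 months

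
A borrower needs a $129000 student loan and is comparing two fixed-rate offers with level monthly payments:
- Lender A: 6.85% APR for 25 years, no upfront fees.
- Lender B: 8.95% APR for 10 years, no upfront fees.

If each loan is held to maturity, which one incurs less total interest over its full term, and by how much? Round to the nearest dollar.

Lender A: at 6.85% the monthly rate is 0.0057083, so the payment is 129,000 × 0.0057083 / (1 − 1.0057083^−300) = $899.44.
Total interest on Lender A = 300 × $899.44 − $129,000 = $140,832.00.
Lender B: at 8.95% the monthly rate is 0.0074583, so the payment is 129,000 × 0.0074583 / (1 − 1.0074583^−120) = $1,630.63.
Total interest on Lender B = 120 × $1,630.63 − $129,000 = $66,675.60.
Lender B is lower by $74,156.40.

Lender B by $74,156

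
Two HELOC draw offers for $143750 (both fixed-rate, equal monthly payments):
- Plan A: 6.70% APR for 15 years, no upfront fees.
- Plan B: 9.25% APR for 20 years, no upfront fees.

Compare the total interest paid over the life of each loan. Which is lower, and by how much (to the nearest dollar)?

Plan A: monthly rate = 6.7%/12 = 0.0055833; payment = 143,750 × 0.0055833 / (1 − (1+0.0055833)^−180) = $1,268.08.
Total interest on Plan A = 180 × $1,268.08 − $143,750 = $84,504.40.
Plan B: at 9.25% the monthly rate is 0.0077083, so the payment is 143,750 × 0.0077083 / (1 − 1.0077083^−240) = $1,316.56.
Total interest on Plan B = 240 × $1,316.56 − $143,750 = $172,224.40.
Plan A is lower by $87,720.00.

Plan A by $87,720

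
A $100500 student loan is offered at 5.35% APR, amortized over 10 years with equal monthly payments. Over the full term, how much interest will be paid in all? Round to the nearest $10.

$29,490

Monthly rate = 5.35%/12 = 0.0044583; payment = 100,500 × 0.0044583 / (1 − (1+0.0044583)^−120) = $1,083.23.
Total paid = 120 × $1,083.23 = $129,987.60; interest = $129,987.60 − $100,500 = $29,487.60.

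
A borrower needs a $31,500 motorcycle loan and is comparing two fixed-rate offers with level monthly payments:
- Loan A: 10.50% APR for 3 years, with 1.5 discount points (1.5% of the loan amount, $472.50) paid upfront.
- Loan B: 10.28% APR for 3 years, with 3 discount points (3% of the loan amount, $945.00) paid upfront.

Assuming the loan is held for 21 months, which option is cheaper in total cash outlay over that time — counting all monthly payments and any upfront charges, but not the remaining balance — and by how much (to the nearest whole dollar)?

Loan A: at 10.50% the monthly rate is 0.0087500, so the payment is 31,500 × 0.0087500 / (1 − 1.0087500^−36) = $1,023.83.
Loan B: monthly rate = 10.28%/12 = 0.0085667; payment = 31,500 × 0.0085667 / (1 − (1+0.0085667)^−36) = $1,020.56.
Over 21 months: Loan A costs 21 × $1,023.83 + $472.50 = $21,972.93; Loan B costs 21 × $1,020.56 + $945.00 = $22,376.76.
Loan A is cheaper by $22,376.76 − $21,972.93 = $403.83.

Loan A by $404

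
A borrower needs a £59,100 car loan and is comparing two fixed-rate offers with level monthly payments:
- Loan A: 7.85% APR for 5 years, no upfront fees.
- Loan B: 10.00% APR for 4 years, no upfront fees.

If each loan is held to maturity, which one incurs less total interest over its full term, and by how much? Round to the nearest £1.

Loan A: at 7.85% the monthly rate is 0.0065417, so the payment is 59,100 × 0.0065417 / (1 − 1.0065417^−60) = £1,194.10.
Total interest on Loan A = 60 × £1,194.10 − £59,100 = £12,546.00.
Loan B: monthly rate = 10%/12 = 0.0083333; payment = 59,100 × 0.0083333 / (1 − (1+0.0083333)^−48) = £1,498.93.
Total interest on Loan B = 48 × £1,498.93 − £59,100 = £12,848.64.
Loan A is lower by £302.64.

Loan A by £303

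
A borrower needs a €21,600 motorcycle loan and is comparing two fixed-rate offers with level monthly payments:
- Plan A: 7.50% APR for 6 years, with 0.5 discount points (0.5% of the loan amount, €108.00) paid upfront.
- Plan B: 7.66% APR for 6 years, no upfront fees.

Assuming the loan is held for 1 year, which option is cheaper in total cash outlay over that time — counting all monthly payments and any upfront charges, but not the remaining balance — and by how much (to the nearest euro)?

Plan B by €88

Plan A: at 7.50% the monthly rate is 0.0062500, so the payment is 21,600 × 0.0062500 / (1 − 1.0062500^−72) = €373.47.
Plan B: monthly rate = 7.66%/12 = 0.0063833; payment = 21,600 × 0.0063833 / (1 − (1+0.0063833)^−72) = €375.14.
Over 12 months: Plan A costs 12 × €373.47 + €108.00 = €4,589.64; Plan B costs 12 × €375.14 = €4,501.68.
Plan B is cheaper by €4,589.64 − €4,501.68 = €87.96.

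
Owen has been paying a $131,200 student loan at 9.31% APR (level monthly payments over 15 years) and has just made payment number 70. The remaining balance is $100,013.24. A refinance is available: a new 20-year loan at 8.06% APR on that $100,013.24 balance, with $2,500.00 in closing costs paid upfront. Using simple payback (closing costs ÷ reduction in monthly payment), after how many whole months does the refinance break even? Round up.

5 months

Current payment = 131,200 × 9.31%/12 / (1 − (1+0.0077583)^−180) = $1,355.02.
Refinanced payment = 100,013.24 × 0.0067167 / (1 − (1+0.0067167)^−240) = $840.29.
Monthly savings = $1,355.02 − $840.29 = $514.73.
Break-even = $2,500.00 / $514.73 = 4.86 → 5 months.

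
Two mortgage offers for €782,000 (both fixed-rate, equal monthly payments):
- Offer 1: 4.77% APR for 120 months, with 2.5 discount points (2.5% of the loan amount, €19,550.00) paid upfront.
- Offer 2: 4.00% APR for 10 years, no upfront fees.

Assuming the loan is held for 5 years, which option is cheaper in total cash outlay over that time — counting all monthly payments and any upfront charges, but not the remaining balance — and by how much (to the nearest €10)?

Offer 1: at 4.77% the monthly rate is 0.0039750, so the payment is 782,000 × 0.0039750 / (1 − 1.0039750^−120) = €8,206.69.
Offer 2: monthly rate = 4%/12 = 0.0033333; payment = 782,000 × 0.0033333 / (1 − (1+0.0033333)^−120) = €7,917.37.
Over 60 months: Offer 1 costs 60 × €8,206.69 + €19,550.00 = €511,951.40; Offer 2 costs 60 × €7,917.37 = €475,042.20.
Offer 2 is cheaper by €511,951.40 − €475,042.20 = €36,909.20.

Offer 2 by €36,910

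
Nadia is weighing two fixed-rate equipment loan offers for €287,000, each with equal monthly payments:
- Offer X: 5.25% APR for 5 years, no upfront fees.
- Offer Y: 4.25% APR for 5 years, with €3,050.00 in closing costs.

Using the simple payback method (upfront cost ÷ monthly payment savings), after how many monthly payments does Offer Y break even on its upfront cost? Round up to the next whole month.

24 months

Offer X: at 5.25% the monthly rate is 0.0043750, so the payment is 287,000 × 0.0043750 / (1 − 1.0043750^−60) = €5,448.98.
Offer Y: monthly rate = 4.25%/12 = 0.0035417; payment = 287,000 × 0.0035417 / (1 − (1+0.0035417)^−60) = €5,317.98.
Monthly savings = €5,448.98 − €5,317.98 = €131.00.
Break-even = €3,050.00 / €131.00 = 23.28 → 24 months.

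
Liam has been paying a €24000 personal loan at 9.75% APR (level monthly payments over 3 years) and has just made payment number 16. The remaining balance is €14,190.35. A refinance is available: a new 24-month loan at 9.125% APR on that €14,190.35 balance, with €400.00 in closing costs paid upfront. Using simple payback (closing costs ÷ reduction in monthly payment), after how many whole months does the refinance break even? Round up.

4 months

Current payment = 24,000 × 9.75%/12 / (1 − (1+0.0081250)^−36) = €771.60.
Refinanced payment = 14,190.35 × 0.0076042 / (1 − (1+0.0076042)^−24) = €649.10.
Monthly savings = €771.60 − €649.10 = €122.50.
Break-even = €400.00 / €122.50 = 3.27 → 4 months.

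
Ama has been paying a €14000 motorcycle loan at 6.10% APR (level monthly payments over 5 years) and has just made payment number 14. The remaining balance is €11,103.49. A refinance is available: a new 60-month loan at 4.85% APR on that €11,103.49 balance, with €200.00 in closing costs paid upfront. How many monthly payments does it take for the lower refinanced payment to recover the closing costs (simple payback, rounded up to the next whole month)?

Current payment = 14,000 × 6.1%/12 / (1 − (1+0.0050833)^−60) = €271.31.
Refinanced payment = 11,103.49 × 0.0040417 / (1 − (1+0.0040417)^−60) = €208.77.
Monthly savings = €271.31 − €208.77 = €62.54.
Break-even = €200.00 / €62.54 = 3.20 → 4 months.

4 months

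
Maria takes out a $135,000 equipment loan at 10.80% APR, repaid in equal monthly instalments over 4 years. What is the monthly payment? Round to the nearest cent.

$3,476.05

At 10.80% the monthly rate is 0.0090000, so the payment is 135,000 × 0.0090000 / (1 − 1.0090000^−48) = $3,476.05.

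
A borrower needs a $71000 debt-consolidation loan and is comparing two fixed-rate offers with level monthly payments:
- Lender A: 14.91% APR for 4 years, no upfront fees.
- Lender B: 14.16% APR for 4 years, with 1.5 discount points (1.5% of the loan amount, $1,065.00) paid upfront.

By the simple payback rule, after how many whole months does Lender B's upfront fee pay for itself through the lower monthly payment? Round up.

Lender A: monthly rate = 14.91%/12 = 0.0124250; payment = 71,000 × 0.0124250 / (1 − (1+0.0124250)^−48) = $1,972.75.
Lender B: at 14.16% the monthly rate is 0.0118000, so the payment is 71,000 × 0.0118000 / (1 − 1.0118000^−48) = $1,945.88.
Monthly savings = $1,972.75 − $1,945.88 = $26.87.
Break-even = $1,065.00 / $26.87 = 39.64 → 40 months.

40 months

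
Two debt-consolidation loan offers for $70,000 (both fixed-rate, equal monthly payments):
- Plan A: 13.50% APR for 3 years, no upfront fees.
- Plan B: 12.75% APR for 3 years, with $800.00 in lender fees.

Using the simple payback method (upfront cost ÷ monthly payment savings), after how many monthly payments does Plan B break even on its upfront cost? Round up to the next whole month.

Plan A: at 13.50% the monthly rate is 0.0112500, so the payment is 70,000 × 0.0112500 / (1 − 1.0112500^−36) = $2,375.47.
Plan B: monthly rate = 12.75%/12 = 0.0106250; payment = 70,000 × 0.0106250 / (1 − (1+0.0106250)^−36) = $2,350.16.
Monthly savings = $2,375.47 − $2,350.16 = $25.31.
Break-even = $800.00 / $25.31 = 31.61 → 32 months.

32 months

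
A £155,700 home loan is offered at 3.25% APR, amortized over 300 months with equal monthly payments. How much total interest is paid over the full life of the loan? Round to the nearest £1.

At 3.25% the monthly rate is 0.0027083, so the payment is 155,700 × 0.0027083 / (1 − 1.0027083^−300) = £758.75.
Total paid = 300 × £758.75 = £227,625.00; interest = £227,625.00 − £155,700 = £71,925.00.

£71,925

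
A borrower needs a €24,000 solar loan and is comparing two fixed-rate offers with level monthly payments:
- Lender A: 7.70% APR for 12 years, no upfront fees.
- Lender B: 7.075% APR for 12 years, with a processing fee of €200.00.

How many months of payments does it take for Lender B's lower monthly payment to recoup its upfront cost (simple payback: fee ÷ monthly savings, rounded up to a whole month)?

Lender A: at 7.70% the monthly rate is 0.0064167, so the payment is 24,000 × 0.0064167 / (1 − 1.0064167^−144) = €255.86.
Lender B: at 7.075% the monthly rate is 0.0058958, so the payment is 24,000 × 0.0058958 / (1 − 1.0058958^−144) = €247.77.
Monthly savings = €255.86 − €247.77 = €8.09.
Break-even = €200.00 / €8.09 = 24.72 → 25 months.

25 months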